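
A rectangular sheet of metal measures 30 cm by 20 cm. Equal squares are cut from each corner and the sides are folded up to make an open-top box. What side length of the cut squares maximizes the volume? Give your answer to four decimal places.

3.9237

With cut size x, the volume is V(x) = x(30 − 2x)(20 − 2x) for 0 < x < 10.
V'(x) = 12x^2 − 200x + 600. Setting V'(x) = 0 gives x ≈ 3.9237 (the root in (0, 10)).
V''(x) = 24x − 200 is negative there, so this is the maximum; V ≈ 1056.3059.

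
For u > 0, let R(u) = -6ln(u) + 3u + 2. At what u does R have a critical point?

R'(u) = -6/u + 3 = 0 gives u = 2.
R''(u) = 6/u², which is positive for u > 0, so this is a local minimum.
R(2) = -6·ln(2) + 6 + 2 ≈ 3.8411.

2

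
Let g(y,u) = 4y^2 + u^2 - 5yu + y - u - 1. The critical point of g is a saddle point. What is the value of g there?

∂g/∂y = 8y - 5u + 1 = 0 and ∂g/∂u = -5y + 2u - 1 = 0, so (y, u) = (-1/3, -1/3).
The Hessian has g_{yy} = 8, g_{uu} = 2, g_{yu} = -5, giving D = -9 < 0, so the point is a saddle point.
g(-1/3, -1/3) = -1.

-1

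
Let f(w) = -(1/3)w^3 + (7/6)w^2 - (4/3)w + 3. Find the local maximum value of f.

203/81

f'(w) = -w^2 + (7/3)w - 4/3 = 0 at w = 1, 4/3.
Since f''(w) = -2w + 7/3, we get f''(1) = 1/3 > 0 ⇒ local minimum; f''(4/3) = -1/3 < 0 ⇒ local maximum.
Thus f has its local maximum at w = 4/3, with value 203/81.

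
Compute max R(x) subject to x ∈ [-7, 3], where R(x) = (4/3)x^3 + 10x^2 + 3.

The derivative is 4x^2 + 20x, which vanishes at x = -5 and x = 0.
Compare values at every candidate in [-7, 3]: R(-7) = 107/3; R(-5) = 259/3; R(0) = 3; R(3) = 129.
Hence the absolute maximum is 129 at x = 3.

129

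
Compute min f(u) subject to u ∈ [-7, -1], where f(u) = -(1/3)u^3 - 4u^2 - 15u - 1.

31/3

f'(u) = -u^2 - 8u - 15, which vanishes at u = -5 and u = -3.
Compare values at every candidate in [-7, -1]: f(-7) = 67/3,  f(-5) = 47/3,  f(-3) = 17,  f(-1) = 31/3.
So the minimum is f(-1) = 31/3.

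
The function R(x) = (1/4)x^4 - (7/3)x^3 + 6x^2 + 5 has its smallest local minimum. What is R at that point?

R'(x) = x^3 - 7x^2 + 12x. Setting R'(x) = 0 gives x ∈ {0, 3, 4}.
Second-derivative test with R''(x) = 3x^2 - 14x + 12: R''(0) = 12 > 0 ⇒ local minimum; R''(3) = -3 < 0 ⇒ local maximum; R''(4) = 4 > 0 ⇒ local minimum.
Thus R has its smallest local minimum at x = 0, with value 5.

5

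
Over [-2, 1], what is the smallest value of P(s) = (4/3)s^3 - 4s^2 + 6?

Differentiating, P'(s) = 4s^2 - 8s; whose only zero in [-2, 1] is s = 0.
Evaluating at the critical points and endpoints: P(-2) = -62/3,  P(0) = 6,  P(1) = 10/3.
Hence the absolute minimum is -62/3 at s = -2.

-62/3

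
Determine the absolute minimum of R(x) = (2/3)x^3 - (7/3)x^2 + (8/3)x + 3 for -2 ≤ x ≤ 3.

R'(x) = 2x^2 - (14/3)x + 8/3, which vanishes at x = 1 and x = 4/3.
Candidates: R(-2) = -17; R(1) = 4; R(4/3) = 323/81; R(3) = 8.
So the minimum is R(-2) = -17.

-17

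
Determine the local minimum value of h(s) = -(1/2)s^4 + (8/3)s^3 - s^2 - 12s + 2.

Critical points: h'(s) = -2s^3 + 8s^2 - 2s - 12 vanishes at s = -1, 2, 3.
Since h''(s) = -6s^2 + 16s - 2, we get h''(-1) = -24 < 0 ⇒ local maximum; h''(2) = 6 > 0 ⇒ local minimum; h''(3) = -8 < 0 ⇒ local maximum.
Thus h has its local minimum at s = 2, with value -38/3.

-38/3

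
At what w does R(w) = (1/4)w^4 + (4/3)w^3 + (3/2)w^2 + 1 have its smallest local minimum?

-3

R'(w) = w^3 + 4w^2 + 3w. Setting R'(w) = 0 gives w ∈ {-3, -1, 0}.
Second-derivative test with R''(w) = 3w^2 + 8w + 3: R''(-3) = 6 > 0 ⇒ local minimum; R''(-1) = -2 < 0 ⇒ local maximum; R''(0) = 3 > 0 ⇒ local minimum.
Thus R has its smallest local minimum at w = -3, with value -5/4.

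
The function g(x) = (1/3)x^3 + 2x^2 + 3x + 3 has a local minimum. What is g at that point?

5/3

Critical points: g'(x) = x^2 + 4x + 3 vanishes at x = -3, -1.
Since g''(x) = 2x + 4, we get g''(-3) = -2 < 0 ⇒ local maximum; g''(-1) = 2 > 0 ⇒ local minimum.
The local minimum is g(-1) = 5/3.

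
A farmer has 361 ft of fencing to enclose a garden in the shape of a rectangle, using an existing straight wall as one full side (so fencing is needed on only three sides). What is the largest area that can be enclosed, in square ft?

Let the sides perpendicular to the wall have length x and the parallel side y, so 2x + y = 361 and the area is A = xy = x(361 − 2x).
A'(x) = 361 − 4x = 0 gives x = 361/4, and A''(x) = −4 < 0 confirms a maximum.
Then y = 361 − 2·361/4 = 361/2 and A = 130321/8.

130321/8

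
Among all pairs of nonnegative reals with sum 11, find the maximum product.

With x + y = 11, the product is P(x) = x(11 − x).
P'(x) = 11 − 2x = 0 gives x = 11/2; P'' = −2 < 0, so this is the maximum.
P = 11/2·11/2 = 121/4.

121/4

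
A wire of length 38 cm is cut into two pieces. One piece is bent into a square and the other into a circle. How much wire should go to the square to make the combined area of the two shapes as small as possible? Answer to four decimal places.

21.2838

Let x be the length used for the square. Square side x/4; circle radius (38−x)/(2π).
A(x) = (x/4)² + π·((38−x)/(2π))² = x²/16 + (38−x)²/(4π) for 0 ≤ x ≤ 38. A'(x) = x/8 − (38−x)/(2π) = 0 gives x = 4·38/(π+4) ≈ 21.2838.
A'' = 1/8 + 1/(2π) > 0, so this gives the minimum combined area; x ≈ 21.2838 cm to the square.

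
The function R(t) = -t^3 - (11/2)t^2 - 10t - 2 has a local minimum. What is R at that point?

4

R'(t) = -3t^2 - 11t - 10. Setting R'(t) = 0 gives t ∈ {-2, -5/3}.
R''(t) = -6t - 11. R''(-2) = 1 > 0 ⇒ local minimum; R''(-5/3) = -1 < 0 ⇒ local maximum.
The local minimum is R(-2) = 4.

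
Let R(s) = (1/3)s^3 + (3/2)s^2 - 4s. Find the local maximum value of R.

56/3

R'(s) = s^2 + 3s - 4 = 0 at s = -4, 1.
Second-derivative test with R''(s) = 2s + 3: R''(-4) = -5 < 0 ⇒ local maximum; R''(1) = 5 > 0 ⇒ local minimum.
The local maximum is R(-4) = 56/3.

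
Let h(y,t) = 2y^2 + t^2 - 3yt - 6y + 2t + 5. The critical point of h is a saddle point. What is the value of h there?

∂h/∂y = 4y - 3t - 6 = 0 and ∂h/∂t = -3y + 2t + 2 = 0, so (y, t) = (-6, -10).
The Hessian has h_{yy} = 4, h_{tt} = 2, h_{yt} = -3, giving D = -1 < 0, so the point is a saddle point.
h(-6, -10) = 13.

13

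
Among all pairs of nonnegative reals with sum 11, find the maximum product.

With x + y = 11, the product is P(x) = x(11 − x).
P'(x) = 11 − 2x = 0 gives x = 11/2; P'' = −2 < 0, so this is the maximum.
P = 11/2·11/2 = 121/4.

121/4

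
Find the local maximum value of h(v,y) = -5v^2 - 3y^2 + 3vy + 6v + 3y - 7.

-50/17

∂h/∂v = -10v + 3y + 6 = 0 and ∂h/∂y = 3v - 6y + 3 = 0, so (v, y) = (15/17, 16/17).
The Hessian has h_{vv} = -10, h_{yy} = -6, h_{vy} = 3, giving D = 51 > 0 with h_{vv} < 0, so the point is a local maximum.
h(15/17, 16/17) = -50/17.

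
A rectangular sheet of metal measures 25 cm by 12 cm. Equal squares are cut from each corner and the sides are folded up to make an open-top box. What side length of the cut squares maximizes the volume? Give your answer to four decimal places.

With cut size x, the volume is V(x) = x(25 − 2x)(12 − 2x) for 0 < x < 6.
V'(x) = 12x^2 − 148x + 300. Setting V'(x) = 0 gives x ≈ 2.5573 (the root in (0, 6)).
V''(x) = 24x − 148 is negative there, so this is the maximum; V ≈ 350.1428.

2.5573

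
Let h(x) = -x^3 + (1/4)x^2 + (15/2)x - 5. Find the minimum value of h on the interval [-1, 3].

-45/4

h'(x) = -3x^2 + (1/2)x + 15/2, whose only zero in [-1, 3] is x = 5/3.
Compare values at every candidate in [-1, 3]: h(-1) = -45/4; h(5/3) = 385/108; h(3) = -29/4.
Hence the absolute minimum is -45/4 at x = -1.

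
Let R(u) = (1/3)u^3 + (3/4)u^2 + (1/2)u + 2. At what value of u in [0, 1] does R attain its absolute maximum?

R'(u) = u^2 + (3/2)u + 1/2, which has no zeros in [0, 1].
Candidates: R(0) = 2,  R(1) = 43/12.
The maximum over the interval is 43/12, attained at u = 1.

1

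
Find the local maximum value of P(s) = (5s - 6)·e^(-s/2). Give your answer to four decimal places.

2.0190

By the product rule, P'(s) = (-(5/2)s + 8)·e^(-s/2). Since e^(-s/2) > 0, the only critical point is s = 16/5.
P''(16/5) has the same sign as -5/2 < 0, so this is a local maximum.
P(16/5) = (10)·e^(-8/5) ≈ 2.0190.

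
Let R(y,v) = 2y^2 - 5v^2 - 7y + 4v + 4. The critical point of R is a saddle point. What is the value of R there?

-53/40

∂R/∂y = 4y - 7 = 0 and ∂R/∂v = -10v + 4 = 0, so (y, v) = (7/4, 2/5).
The Hessian has R_{yy} = 4, R_{vv} = -10, R_{yv} = 0, giving D = -40 < 0, so the point is a saddle point.
R(7/4, 2/5) = -53/40.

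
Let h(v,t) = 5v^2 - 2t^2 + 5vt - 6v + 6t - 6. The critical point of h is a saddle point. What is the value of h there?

-102/65

∂h/∂v = 10v + 5t - 6 = 0 and ∂h/∂t = 5v - 4t + 6 = 0, so (v, t) = (-6/65, 18/13).
The Hessian has h_{vv} = 10, h_{tt} = -4, h_{vt} = 5, giving D = -65 < 0, so the point is a saddle point.
h(-6/65, 18/13) = -102/65.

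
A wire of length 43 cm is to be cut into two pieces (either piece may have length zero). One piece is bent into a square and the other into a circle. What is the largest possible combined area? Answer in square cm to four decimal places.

Let x be the length used for the square. Square side x/4; circle radius (43−x)/(2π).
A(x) = (x/4)² + π·((43−x)/(2π))² = x²/16 + (43−x)²/(4π) for 0 ≤ x ≤ 43. A'(x) = x/8 − (43−x)/(2π) = 0 gives x = 4·43/(π+4) ≈ 24.0843.
A'' > 0, so the interior critical point is a minimum; the maximum is at an endpoint. A(0) = 147.1387 and A(43) = 115.5625, so the largest area is 147.1387.

147.1387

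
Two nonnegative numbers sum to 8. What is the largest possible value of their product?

16

With x + y = 8, the product is P(x) = x(8 − x).
P'(x) = 8 − 2x = 0 gives x = 4; P'' = −2 < 0, so this is the maximum.
P = 4·4 = 16.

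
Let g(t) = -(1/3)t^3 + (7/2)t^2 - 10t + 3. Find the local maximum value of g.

-7/6

Critical points: g'(t) = -t^2 + 7t - 10 vanishes at t = 2, 5.
Since g''(t) = -2t + 7, we get g''(2) = 3 > 0 ⇒ local minimum; g''(5) = -3 < 0 ⇒ local maximum.
So the local maximum value is g(5) = -7/6.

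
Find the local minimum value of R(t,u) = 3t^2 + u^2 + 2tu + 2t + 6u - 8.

-19

∂R/∂t = 6t + 2u + 2 = 0 and ∂R/∂u = 2t + 2u + 6 = 0, so (t, u) = (1, -4).
The Hessian has R_{tt} = 6, R_{uu} = 2, R_{tu} = 2, giving D = 8 > 0 with R_{tt} > 0, so the point is a local minimum.
R(1, -4) = -19.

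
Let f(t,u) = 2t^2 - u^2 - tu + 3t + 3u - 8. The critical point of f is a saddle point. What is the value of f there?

-6

∂f/∂t = 4t - u + 3 = 0 and ∂f/∂u = -t - 2u + 3 = 0, so (t, u) = (-1/3, 5/3).
The Hessian has f_{tt} = 4, f_{uu} = -2, f_{tu} = -1, giving D = -9 < 0, so the point is a saddle point.
f(-1/3, 5/3) = -6.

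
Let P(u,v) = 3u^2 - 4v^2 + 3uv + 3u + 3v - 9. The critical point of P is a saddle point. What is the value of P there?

-183/19

∂P/∂u = 6u + 3v + 3 = 0 and ∂P/∂v = 3u - 8v + 3 = 0, so (u, v) = (-11/19, 3/19).
The Hessian has P_{uu} = 6, P_{vv} = -8, P_{uv} = 3, giving D = -57 < 0, so the point is a saddle point.
P(-11/19, 3/19) = -183/19.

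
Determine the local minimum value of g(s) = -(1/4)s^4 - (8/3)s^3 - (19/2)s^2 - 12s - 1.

g'(s) = -s^3 - 8s^2 - 19s - 12 = 0 at s = -4, -3, -1.
g''(s) = -3s^2 - 16s - 19. g''(-4) = -3 < 0 ⇒ local maximum; g''(-3) = 2 > 0 ⇒ local minimum; g''(-1) = -6 < 0 ⇒ local maximum.
The local minimum is g(-3) = 5/4.

5/4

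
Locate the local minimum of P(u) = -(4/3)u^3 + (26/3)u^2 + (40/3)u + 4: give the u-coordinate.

P'(u) = -4u^2 + (52/3)u + 40/3. Setting P'(u) = 0 gives u ∈ {-2/3, 5}.
P''(u) = -8u + 52/3. P''(-2/3) = 68/3 > 0 ⇒ local minimum; P''(5) = -68/3 < 0 ⇒ local maximum.
So the local minimum value is P(-2/3) = -52/81.

-2/3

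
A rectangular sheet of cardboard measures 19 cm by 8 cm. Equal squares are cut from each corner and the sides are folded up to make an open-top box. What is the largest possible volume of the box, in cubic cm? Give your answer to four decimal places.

122.0630

With cut size x, the volume is V(x) = x(19 − 2x)(8 − 2x) for 0 < x < 4.
V'(x) = 12x^2 − 108x + 152. Setting V'(x) = 0 gives x ≈ 1.7462 (the root in (0, 4)).
V''(x) = 24x − 108 is negative there, so this is the maximum; V ≈ 122.0630.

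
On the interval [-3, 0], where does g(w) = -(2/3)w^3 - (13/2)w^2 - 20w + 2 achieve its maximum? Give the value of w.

-5/2

The derivative is -2w^2 - 13w - 20, whose only zero in [-3, 0] is w = -5/2.
Evaluating at the critical points and endpoints: g(-3) = 43/2, g(-5/2) = 523/24, g(0) = 2.
The maximum over the interval is 523/24, attained at w = -5/2.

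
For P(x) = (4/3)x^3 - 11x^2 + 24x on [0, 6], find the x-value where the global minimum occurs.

P'(x) = 4x^2 - 22x + 24, which vanishes at x = 3/2 and x = 4.
Candidates: P(0) = 0, P(3/2) = 63/4, P(4) = 16/3, P(6) = 36.
The minimum over the interval is 0, attained at x = 0.

0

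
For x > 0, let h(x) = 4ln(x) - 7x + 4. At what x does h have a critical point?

4/7

h'(x) = 4/x − 7 = 0 gives x = 4/7.
h''(x) = -4/x², which is negative for x > 0, so this is a local maximum.
h(4/7) = 4·ln(4/7) - 4 + 4 ≈ -2.2385.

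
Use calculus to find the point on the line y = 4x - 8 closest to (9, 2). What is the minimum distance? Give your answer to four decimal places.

6.3059

Minimize D(x)^2 = (x - 9)^2 + (4x - 10)^2.
d/dx[D^2] = 2(x - 9) + 2·4·(4x - 10) = 0 ⇒ x = 49/17.
Then y = 60/17 and the distance is √(676/17) ≈ 6.3059.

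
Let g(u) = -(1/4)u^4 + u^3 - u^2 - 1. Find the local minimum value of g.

-5/4

Critical points: g'(u) = -u^3 + 3u^2 - 2u vanishes at u = 0, 1, 2.
Second-derivative test with g''(u) = -3u^2 + 6u - 2: g''(0) = -2 < 0 ⇒ local maximum; g''(1) = 1 > 0 ⇒ local minimum; g''(2) = -2 < 0 ⇒ local maximum.
Thus g has its local minimum at u = 1, with value -5/4.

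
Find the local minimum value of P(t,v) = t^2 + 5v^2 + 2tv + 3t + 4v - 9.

∂P/∂t = 2t + 2v + 3 = 0 and ∂P/∂v = 2t + 10v + 4 = 0, so (t, v) = (-11/8, -1/8).
The Hessian has P_{tt} = 2, P_{vv} = 10, P_{tv} = 2, giving D = 16 > 0 with P_{tt} > 0, so the point is a local minimum.
P(-11/8, -1/8) = -181/16.

-181/16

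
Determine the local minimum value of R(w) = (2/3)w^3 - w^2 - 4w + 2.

Critical points: R'(w) = 2w^2 - 2w - 4 vanishes at w = -1, 2.
Since R''(w) = 4w - 2, we get R''(-1) = -6 < 0 ⇒ local maximum; R''(2) = 6 > 0 ⇒ local minimum.
So the local minimum value is R(2) = -14/3.

-14/3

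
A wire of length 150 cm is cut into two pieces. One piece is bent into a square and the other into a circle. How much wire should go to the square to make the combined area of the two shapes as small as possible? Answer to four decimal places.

Let x be the length used for the square. Square side x/4; circle radius (150−x)/(2π).
A(x) = (x/4)² + π·((150−x)/(2π))² = x²/16 + (150−x)²/(4π) for 0 ≤ x ≤ 150. A'(x) = x/8 − (150−x)/(2π) = 0 gives x = 4·150/(π+4) ≈ 84.0149.
A'' = 1/8 + 1/(2π) > 0, so this gives the minimum combined area; x ≈ 84.0149 cm to the square.

84.0149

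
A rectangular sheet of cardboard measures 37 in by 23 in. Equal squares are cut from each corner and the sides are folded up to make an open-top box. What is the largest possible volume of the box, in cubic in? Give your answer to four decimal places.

1764.7473

With cut size x, the volume is V(x) = x(37 − 2x)(23 − 2x) for 0 < x < 11.5.
V'(x) = 12x^2 − 240x + 851. Setting V'(x) = 0 gives x ≈ 4.6071 (the root in (0, 11.5)).
V''(x) = 24x − 240 is negative there, so this is the maximum; V ≈ 1764.7473.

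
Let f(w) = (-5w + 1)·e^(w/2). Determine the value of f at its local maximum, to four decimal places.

f'(w) = (-5)·e^(w/2) + (-5w + 1)·(1/2)·e^(w/2) = (-(5/2)w - 9/2)·e^(w/2). Since e^(w/2) > 0, the only critical point is w = -9/5.
f''(-9/5) has the same sign as -5/2 < 0, so this is a local maximum.
f(-9/5) = (10)·e^(-9/10) ≈ 4.0657.

4.0657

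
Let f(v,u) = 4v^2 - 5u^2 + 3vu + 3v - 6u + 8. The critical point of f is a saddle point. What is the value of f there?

865/89

∂f/∂v = 8v + 3u + 3 = 0 and ∂f/∂u = 3v - 10u - 6 = 0, so (v, u) = (-12/89, -57/89).
The Hessian has f_{vv} = 8, f_{uu} = -10, f_{vu} = 3, giving D = -89 < 0, so the point is a saddle point.
f(-12/89, -57/89) = 865/89.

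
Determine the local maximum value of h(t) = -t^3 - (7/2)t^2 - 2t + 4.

h'(t) = -3t^2 - 7t - 2 = 0 at t = -2, -1/3.
Since h''(t) = -6t - 7, we get h''(-2) = 5 > 0 ⇒ local minimum; h''(-1/3) = -5 < 0 ⇒ local maximum.
So the local maximum value is h(-1/3) = 233/54.

233/54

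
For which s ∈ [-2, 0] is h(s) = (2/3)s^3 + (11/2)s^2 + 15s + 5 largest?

0

Differentiating, h'(s) = 2s^2 + 11s + 15; which has no zeros in [-2, 0].
Compare values at every candidate in [-2, 0]: h(-2) = -25/3,  h(0) = 5.
The maximum over the interval is 5, attained at s = 0.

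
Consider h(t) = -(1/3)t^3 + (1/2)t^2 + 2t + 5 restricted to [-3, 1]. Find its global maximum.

25/2

Differentiating, h'(t) = -t^2 + t + 2; whose only zero in [-3, 1] is t = -1.
Candidates: h(-3) = 25/2, h(-1) = 23/6, h(1) = 43/6.
So the maximum is h(-3) = 25/2.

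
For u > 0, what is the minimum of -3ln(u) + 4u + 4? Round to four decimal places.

f'(u) = -3/u + 4 = 0 gives u = 3/4.
f''(u) = 3/u², which is positive for u > 0, so this is a local minimum.
f(3/4) = -3·ln(3/4) + 3 + 4 ≈ 7.8630.

7.8630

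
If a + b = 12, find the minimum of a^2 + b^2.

With a + b = 12, a^2 + b^2 = a^2 + (12 − a)^2.
The derivative 2a − 2(12 − a) = 4a − 24 vanishes at a = 6; second derivative 4 > 0, a minimum.
The minimum is 2·(6)^2 = 72.

72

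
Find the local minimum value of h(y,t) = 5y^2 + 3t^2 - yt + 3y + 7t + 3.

∂h/∂y = 10y - t + 3 = 0 and ∂h/∂t = -y + 6t + 7 = 0, so (y, t) = (-25/59, -73/59).
The Hessian has h_{yy} = 10, h_{tt} = 6, h_{yt} = -1, giving D = 59 > 0 with h_{yy} > 0, so the point is a local minimum.
h(-25/59, -73/59) = -116/59.

-116/59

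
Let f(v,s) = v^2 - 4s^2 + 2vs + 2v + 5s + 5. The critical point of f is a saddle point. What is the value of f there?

∂f/∂v = 2v + 2s + 2 = 0 and ∂f/∂s = 2v - 8s + 5 = 0, so (v, s) = (-13/10, 3/10).
The Hessian has f_{vv} = 2, f_{ss} = -8, f_{vs} = 2, giving D = -20 < 0, so the point is a saddle point.
f(-13/10, 3/10) = 89/20.

89/20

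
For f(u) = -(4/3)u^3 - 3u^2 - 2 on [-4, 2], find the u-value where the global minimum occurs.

2

f'(u) = -4u^2 - 6u, which vanishes at u = -3/2 and u = 0.
Candidates: f(-4) = 106/3; f(-3/2) = -17/4; f(0) = -2; f(2) = -74/3.
So the minimum is f(2) = -74/3.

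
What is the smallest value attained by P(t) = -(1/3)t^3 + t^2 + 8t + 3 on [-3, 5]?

-19/3

Differentiating, P'(t) = -t^2 + 2t + 8; which vanishes at t = -2 and t = 4.
Evaluating at the critical points and endpoints: P(-3) = -3,  P(-2) = -19/3,  P(4) = 89/3,  P(5) = 79/3.
Hence the absolute minimum is -19/3 at t = -2.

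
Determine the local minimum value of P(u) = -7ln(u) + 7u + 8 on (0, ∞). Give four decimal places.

15.0000

P'(u) = -7/u + 7 = 0 gives u = 1.
P''(u) = 7/u², which is positive for u > 0, so this is a local minimum.
P(1) = -7·ln(1) + 7 + 8 ≈ 15.0000.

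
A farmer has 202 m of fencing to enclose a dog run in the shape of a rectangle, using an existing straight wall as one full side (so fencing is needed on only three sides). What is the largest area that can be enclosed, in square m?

Let the sides perpendicular to the wall have length x and the parallel side y, so 2x + y = 202 and the area is A = xy = x(202 − 2x).
A'(x) = 202 − 4x = 0 gives x = 101/2, and A''(x) = −4 < 0 confirms a maximum.
Then y = 202 − 2·101/2 = 101 and A = 10201/2.

10201/2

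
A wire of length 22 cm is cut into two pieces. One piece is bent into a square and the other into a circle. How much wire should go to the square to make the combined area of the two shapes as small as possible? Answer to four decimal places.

12.3222

Let x be the length used for the square. Square side x/4; circle radius (22−x)/(2π).
A(x) = (x/4)² + π·((22−x)/(2π))² = x²/16 + (22−x)²/(4π) for 0 ≤ x ≤ 22. A'(x) = x/8 − (22−x)/(2π) = 0 gives x = 4·22/(π+4) ≈ 12.3222.
A'' = 1/8 + 1/(2π) > 0, so this gives the minimum combined area; x ≈ 12.3222 cm to the square.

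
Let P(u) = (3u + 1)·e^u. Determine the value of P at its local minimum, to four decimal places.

-0.7908

By the product rule, P'(u) = (3u + 4)·e^u. Since e^u > 0, the only critical point is u = -4/3.
P''(-4/3) has the same sign as 3 > 0, so this is a local minimum.
P(-4/3) = (-3)·e^(-4/3) ≈ -0.7908.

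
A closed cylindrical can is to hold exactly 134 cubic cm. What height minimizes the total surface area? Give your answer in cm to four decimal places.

5.5463

With radius r and height h, πr²h = 134 so h = 134/(πr²), and S(r) = 2πr² + 2πrh = 2πr² + 2·134/r.
S'(r) = 4πr − 2·134/r² = 0 ⇒ r³ = 134/(2π), so r ≈ 2.7732 and h = 2r ≈ 5.5463.
S''(r) = 4π + 4·134/r³ > 0, so this is the minimum; S ≈ 144.9610.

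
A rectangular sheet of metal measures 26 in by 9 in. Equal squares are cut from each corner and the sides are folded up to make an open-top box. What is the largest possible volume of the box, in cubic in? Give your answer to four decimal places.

220.0218

With cut size x, the volume is V(x) = x(26 − 2x)(9 − 2x) for 0 < x < 4.5.
V'(x) = 12x^2 − 140x + 234. Setting V'(x) = 0 gives x ≈ 2.0218 (the root in (0, 4.5)).
V''(x) = 24x − 140 is negative there, so this is the maximum; V ≈ 220.0218.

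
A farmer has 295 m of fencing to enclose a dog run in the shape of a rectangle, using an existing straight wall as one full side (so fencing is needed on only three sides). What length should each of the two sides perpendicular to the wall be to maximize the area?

295/4

Let the sides perpendicular to the wall have length x and the parallel side y, so 2x + y = 295 and the area is A = xy = x(295 − 2x).
A'(x) = 295 − 4x = 0 gives x = 295/4, and A''(x) = −4 < 0 confirms a maximum.
Then y = 295 − 2·295/4 = 295/2 and A = 87025/8.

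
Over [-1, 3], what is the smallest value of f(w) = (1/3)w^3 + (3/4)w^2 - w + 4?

179/48

f'(w) = w^2 + (3/2)w - 1, whose only zero in [-1, 3] is w = 1/2.
Candidates: f(-1) = 65/12, f(1/2) = 179/48, f(3) = 67/4.
So the minimum is f(1/2) = 179/48.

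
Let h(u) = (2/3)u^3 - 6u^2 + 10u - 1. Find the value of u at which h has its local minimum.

h'(u) = 2u^2 - 12u + 10. Setting h'(u) = 0 gives u ∈ {1, 5}.
h''(u) = 4u - 12. h''(1) = -8 < 0 ⇒ local maximum; h''(5) = 8 > 0 ⇒ local minimum.
The local minimum is h(5) = -53/3.

5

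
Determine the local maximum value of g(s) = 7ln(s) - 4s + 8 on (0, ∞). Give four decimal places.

g'(s) = 7/s − 4 = 0 gives s = 7/4.
g''(s) = -7/s², which is negative for s > 0, so this is a local maximum.
g(7/4) = 7·ln(7/4) - 7 + 8 ≈ 4.9173.

4.9173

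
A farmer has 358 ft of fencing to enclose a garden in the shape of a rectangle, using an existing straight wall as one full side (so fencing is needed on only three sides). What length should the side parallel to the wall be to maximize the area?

Let the sides perpendicular to the wall have length x and the parallel side y, so 2x + y = 358 and the area is A = xy = x(358 − 2x).
A'(x) = 358 − 4x = 0 gives x = 179/2, and A''(x) = −4 < 0 confirms a maximum.
Then y = 358 − 2·179/2 = 179 and A = 32041/2.

179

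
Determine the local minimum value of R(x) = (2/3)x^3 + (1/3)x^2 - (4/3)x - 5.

R'(x) = 2x^2 + (2/3)x - 4/3. Setting R'(x) = 0 gives x ∈ {-1, 2/3}.
Since R''(x) = 4x + 2/3, we get R''(-1) = -10/3 < 0 ⇒ local maximum; R''(2/3) = 10/3 > 0 ⇒ local minimum.
The local minimum is R(2/3) = -449/81.

-449/81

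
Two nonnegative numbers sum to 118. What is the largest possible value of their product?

With x + y = 118, the product is P(x) = x(118 − x).
P'(x) = 118 − 2x = 0 gives x = 59; P'' = −2 < 0, so this is the maximum.
P = 59·59 = 3481.

3481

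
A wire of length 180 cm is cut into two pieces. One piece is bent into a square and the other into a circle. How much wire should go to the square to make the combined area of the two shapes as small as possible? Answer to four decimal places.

Let x be the length used for the square. Square side x/4; circle radius (180−x)/(2π).
A(x) = (x/4)² + π·((180−x)/(2π))² = x²/16 + (180−x)²/(4π) for 0 ≤ x ≤ 180. A'(x) = x/8 − (180−x)/(2π) = 0 gives x = 4·180/(π+4) ≈ 100.8178.
A'' = 1/8 + 1/(2π) > 0, so this gives the minimum combined area; x ≈ 100.8178 cm to the square.

100.8178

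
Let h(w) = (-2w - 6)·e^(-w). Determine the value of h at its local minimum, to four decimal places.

Differentiating with the product rule gives h'(w) = (2w + 4)·e^(-w). Since e^(-w) > 0, the only critical point is w = -2.
h''(-2) has the same sign as 2 > 0, so this is a local minimum.
h(-2) = (-2)·e^(2) ≈ -14.7781.

-14.7781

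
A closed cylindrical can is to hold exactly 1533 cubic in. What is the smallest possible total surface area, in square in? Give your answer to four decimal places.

With radius r and height h, πr²h = 1533 so h = 1533/(πr²), and S(r) = 2πr² + 2πrh = 2πr² + 2·1533/r.
S'(r) = 4πr − 2·1533/r² = 0 ⇒ r³ = 1533/(2π), so r ≈ 6.2487 and h = 2r ≈ 12.4973.
S''(r) = 4π + 4·1533/r³ > 0, so this is the minimum; S ≈ 735.9969.

735.9969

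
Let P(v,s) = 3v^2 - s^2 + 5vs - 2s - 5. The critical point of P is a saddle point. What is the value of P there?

∂P/∂v = 6v + 5s = 0 and ∂P/∂s = 5v - 2s - 2 = 0, so (v, s) = (10/37, -12/37).
The Hessian has P_{vv} = 6, P_{ss} = -2, P_{vs} = 5, giving D = -37 < 0, so the point is a saddle point.
P(10/37, -12/37) = -173/37.

-173/37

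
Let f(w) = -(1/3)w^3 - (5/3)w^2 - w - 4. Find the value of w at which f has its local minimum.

f'(w) = -w^2 - (10/3)w - 1. Setting f'(w) = 0 gives w ∈ {-3, -1/3}.
Since f''(w) = -2w - 10/3, we get f''(-3) = 8/3 > 0 ⇒ local minimum; f''(-1/3) = -8/3 < 0 ⇒ local maximum.
Thus f has its local minimum at w = -3, with value -7.

-3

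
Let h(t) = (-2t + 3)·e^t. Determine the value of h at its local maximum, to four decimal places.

3.2974

By the product rule, h'(t) = (-2t + 1)·e^t. Since e^t > 0, the only critical point is t = 1/2.
h''(1/2) has the same sign as -2 < 0, so this is a local maximum.
h(1/2) = (2)·e^(1/2) ≈ 3.2974.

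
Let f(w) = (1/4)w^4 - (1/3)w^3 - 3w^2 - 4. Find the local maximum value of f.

Critical points: f'(w) = w^3 - w^2 - 6w vanishes at w = -2, 0, 3.
Since f''(w) = 3w^2 - 2w - 6, we get f''(-2) = 10 > 0 ⇒ local minimum; f''(0) = -6 < 0 ⇒ local maximum; f''(3) = 15 > 0 ⇒ local minimum.
Thus f has its local maximum at w = 0, with value -4.

-4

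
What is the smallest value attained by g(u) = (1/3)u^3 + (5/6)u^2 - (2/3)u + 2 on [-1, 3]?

305/162

g'(u) = u^2 + (5/3)u - 2/3, whose only zero in [-1, 3] is u = 1/3.
Candidates: g(-1) = 19/6; g(1/3) = 305/162; g(3) = 33/2.
Hence the absolute minimum is 305/162 at u = 1/3.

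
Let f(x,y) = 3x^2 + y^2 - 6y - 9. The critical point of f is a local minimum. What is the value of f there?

-18

∂f/∂x = 6x = 0 and ∂f/∂y = 2y - 6 = 0, so (x, y) = (0, 3).
The Hessian has f_{xx} = 6, f_{yy} = 2, f_{xy} = 0, giving D = 12 > 0 with f_{xx} > 0, so the point is a local minimum.
f(0, 3) = -18.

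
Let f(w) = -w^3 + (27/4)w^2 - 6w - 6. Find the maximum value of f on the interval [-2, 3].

41

f'(w) = -3w^2 + (27/2)w - 6, whose only zero in [-2, 3] is w = 1/2.
Evaluating at the critical points and endpoints: f(-2) = 41; f(1/2) = -119/16; f(3) = 39/4.
The maximum over the interval is 41, attained at w = -2.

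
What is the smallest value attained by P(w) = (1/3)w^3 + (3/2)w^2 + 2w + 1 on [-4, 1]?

-13/3

The derivative is w^2 + 3w + 2, which vanishes at w = -2 and w = -1.
Evaluating at the critical points and endpoints: P(-4) = -13/3; P(-2) = 1/3; P(-1) = 1/6; P(1) = 29/6.
So the minimum is P(-4) = -13/3.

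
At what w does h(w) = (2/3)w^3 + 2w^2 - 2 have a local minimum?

h'(w) = 2w^2 + 4w. Setting h'(w) = 0 gives w ∈ {-2, 0}.
Since h''(w) = 4w + 4, we get h''(-2) = -4 < 0 ⇒ local maximum; h''(0) = 4 > 0 ⇒ local minimum.
Thus h has its local minimum at w = 0, with value -2.

0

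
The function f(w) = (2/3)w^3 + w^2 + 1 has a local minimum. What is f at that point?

Critical points: f'(w) = 2w^2 + 2w vanishes at w = -1, 0.
Second-derivative test with f''(w) = 4w + 2: f''(-1) = -2 < 0 ⇒ local maximum; f''(0) = 2 > 0 ⇒ local minimum.
So the local minimum value is f(0) = 1.

1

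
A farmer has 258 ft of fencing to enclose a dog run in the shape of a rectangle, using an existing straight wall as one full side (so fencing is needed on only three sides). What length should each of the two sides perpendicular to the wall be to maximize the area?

129/2

Let the sides perpendicular to the wall have length x and the parallel side y, so 2x + y = 258 and the area is A = xy = x(258 − 2x).
A'(x) = 258 − 4x = 0 gives x = 129/2, and A''(x) = −4 < 0 confirms a maximum.
Then y = 258 − 2·129/2 = 129 and A = 16641/2.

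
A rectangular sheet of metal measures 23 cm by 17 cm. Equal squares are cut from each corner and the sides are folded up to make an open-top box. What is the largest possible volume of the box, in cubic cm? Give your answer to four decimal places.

With cut size x, the volume is V(x) = x(23 − 2x)(17 − 2x) for 0 < x < 8.5.
V'(x) = 12x^2 − 160x + 391. Setting V'(x) = 0 gives x ≈ 3.2227 (the root in (0, 8.5)).
V''(x) = 24x − 160 is negative there, so this is the maximum; V ≈ 563.0933.

563.0933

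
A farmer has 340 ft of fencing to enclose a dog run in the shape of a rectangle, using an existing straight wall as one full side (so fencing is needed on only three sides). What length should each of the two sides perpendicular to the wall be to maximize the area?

85

Let the sides perpendicular to the wall have length x and the parallel side y, so 2x + y = 340 and the area is A = xy = x(340 − 2x).
A'(x) = 340 − 4x = 0 gives x = 85, and A''(x) = −4 < 0 confirms a maximum.
Then y = 340 − 2·85 = 170 and A = 14450.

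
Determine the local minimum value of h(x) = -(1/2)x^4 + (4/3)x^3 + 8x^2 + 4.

4

h'(x) = -2x^3 + 4x^2 + 16x. Setting h'(x) = 0 gives x ∈ {-2, 0, 4}.
Second-derivative test with h''(x) = -6x^2 + 8x + 16: h''(-2) = -24 < 0 ⇒ local maximum; h''(0) = 16 > 0 ⇒ local minimum; h''(4) = -48 < 0 ⇒ local maximum.
The local minimum is h(0) = 4.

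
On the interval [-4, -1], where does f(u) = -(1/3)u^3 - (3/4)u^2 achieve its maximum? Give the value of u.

-4

f'(u) = -u^2 - (3/2)u, whose only zero in [-4, -1] is u = -3/2.
Candidates: f(-4) = 28/3; f(-3/2) = -9/16; f(-1) = -5/12.
Hence the absolute maximum is 28/3 at u = -4.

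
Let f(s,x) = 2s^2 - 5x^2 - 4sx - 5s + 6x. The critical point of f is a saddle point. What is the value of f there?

-173/56

∂f/∂s = 4s - 4x - 5 = 0 and ∂f/∂x = -4s - 10x + 6 = 0, so (s, x) = (37/28, 1/14).
The Hessian has f_{ss} = 4, f_{xx} = -10, f_{sx} = -4, giving D = -56 < 0, so the point is a saddle point.
f(37/28, 1/14) = -173/56.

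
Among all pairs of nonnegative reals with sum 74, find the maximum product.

1369

With x + y = 74, the product is P(x) = x(74 − x).
P'(x) = 74 − 2x = 0 gives x = 37; P'' = −2 < 0, so this is the maximum.
P = 37·37 = 1369.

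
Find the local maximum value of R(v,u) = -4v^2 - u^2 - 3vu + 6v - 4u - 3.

∂R/∂v = -8v - 3u + 6 = 0 and ∂R/∂u = -3v - 2u - 4 = 0, so (v, u) = (24/7, -50/7).
The Hessian has R_{vv} = -8, R_{uu} = -2, R_{vu} = -3, giving D = 7 > 0 with R_{vv} < 0, so the point is a local maximum.
R(24/7, -50/7) = 151/7.

151/7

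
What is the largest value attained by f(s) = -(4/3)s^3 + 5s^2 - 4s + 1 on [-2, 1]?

f'(s) = -4s^2 + 10s - 4, whose only zero in [-2, 1] is s = 1/2.
Candidates: f(-2) = 119/3; f(1/2) = 1/12; f(1) = 2/3.
So the maximum is f(-2) = 119/3.

119/3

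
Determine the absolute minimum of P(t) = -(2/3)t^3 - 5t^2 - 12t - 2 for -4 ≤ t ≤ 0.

-2

The derivative is -2t^2 - 10t - 12, which vanishes at t = -3 and t = -2.
Compare values at every candidate in [-4, 0]: P(-4) = 26/3,  P(-3) = 7,  P(-2) = 22/3,  P(0) = -2.
Hence the absolute minimum is -2 at t = 0.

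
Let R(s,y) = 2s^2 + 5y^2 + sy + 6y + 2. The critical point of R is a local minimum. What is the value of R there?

2/13

∂R/∂s = 4s + y = 0 and ∂R/∂y = s + 10y + 6 = 0, so (s, y) = (2/13, -8/13).
The Hessian has R_{ss} = 4, R_{yy} = 10, R_{sy} = 1, giving D = 39 > 0 with R_{ss} > 0, so the point is a local minimum.
R(2/13, -8/13) = 2/13.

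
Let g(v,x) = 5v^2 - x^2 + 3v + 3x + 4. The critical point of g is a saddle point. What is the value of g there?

∂g/∂v = 10v + 3 = 0 and ∂g/∂x = -2x + 3 = 0, so (v, x) = (-3/10, 3/2).
The Hessian has g_{vv} = 10, g_{xx} = -2, g_{vx} = 0, giving D = -20 < 0, so the point is a saddle point.
g(-3/10, 3/2) = 29/5.

29/5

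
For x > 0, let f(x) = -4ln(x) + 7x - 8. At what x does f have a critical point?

4/7

f'(x) = -4/x + 7 = 0 gives x = 4/7.
f''(x) = 4/x², which is positive for x > 0, so this is a local minimum.
f(4/7) = -4·ln(4/7) + 4 - 8 ≈ -1.7615.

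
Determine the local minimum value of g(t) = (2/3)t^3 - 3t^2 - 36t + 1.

-179

g'(t) = 2t^2 - 6t - 36. Setting g'(t) = 0 gives t ∈ {-3, 6}.
g''(t) = 4t - 6. g''(-3) = -18 < 0 ⇒ local maximum; g''(6) = 18 > 0 ⇒ local minimum.
The local minimum is g(6) = -179.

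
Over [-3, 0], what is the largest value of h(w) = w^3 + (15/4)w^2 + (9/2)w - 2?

-2

The derivative is 3w^2 + (15/2)w + 9/2, which vanishes at w = -3/2 and w = -1.
Compare values at every candidate in [-3, 0]: h(-3) = -35/4, h(-3/2) = -59/16, h(-1) = -15/4, h(0) = -2.
So the maximum is h(0) = -2.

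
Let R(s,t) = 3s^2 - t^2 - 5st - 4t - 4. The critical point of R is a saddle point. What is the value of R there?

-100/37

∂R/∂s = 6s - 5t = 0 and ∂R/∂t = -5s - 2t - 4 = 0, so (s, t) = (-20/37, -24/37).
The Hessian has R_{ss} = 6, R_{tt} = -2, R_{st} = -5, giving D = -37 < 0, so the point is a saddle point.
R(-20/37, -24/37) = -100/37.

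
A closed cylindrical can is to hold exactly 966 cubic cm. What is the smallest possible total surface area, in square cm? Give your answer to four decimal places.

540.9610

With radius r and height h, πr²h = 966 so h = 966/(πr²), and S(r) = 2πr² + 2πrh = 2πr² + 2·966/r.
S'(r) = 4πr − 2·966/r² = 0 ⇒ r³ = 966/(2π), so r ≈ 5.3571 and h = 2r ≈ 10.7143.
S''(r) = 4π + 4·966/r³ > 0, so this is the minimum; S ≈ 540.9610.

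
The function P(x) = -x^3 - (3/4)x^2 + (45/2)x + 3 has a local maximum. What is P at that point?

P'(x) = -3x^2 - (3/2)x + 45/2. Setting P'(x) = 0 gives x ∈ {-3, 5/2}.
Second-derivative test with P''(x) = -6x - 3/2: P''(-3) = 33/2 > 0 ⇒ local minimum; P''(5/2) = -33/2 < 0 ⇒ local maximum.
So the local maximum value is P(5/2) = 623/16.

623/16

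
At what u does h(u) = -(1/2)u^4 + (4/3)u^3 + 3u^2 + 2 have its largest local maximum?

3

h'(u) = -2u^3 + 4u^2 + 6u. Setting h'(u) = 0 gives u ∈ {-1, 0, 3}.
Since h''(u) = -6u^2 + 8u + 6, we get h''(-1) = -8 < 0 ⇒ local maximum; h''(0) = 6 > 0 ⇒ local minimum; h''(3) = -24 < 0 ⇒ local maximum.
The largest local maximum is h(3) = 49/2.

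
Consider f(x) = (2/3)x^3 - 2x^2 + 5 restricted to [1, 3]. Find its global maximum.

Differentiating, f'(x) = 2x^2 - 4x; whose only zero in [1, 3] is x = 2.
Compare values at every candidate in [1, 3]: f(1) = 11/3, f(2) = 7/3, f(3) = 5.
The maximum over the interval is 5, attained at x = 3.

5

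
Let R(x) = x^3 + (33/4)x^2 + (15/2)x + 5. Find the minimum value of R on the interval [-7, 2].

R'(x) = 3x^2 + (33/2)x + 15/2, which vanishes at x = -5 and x = -1/2.
Evaluating at the critical points and endpoints: R(-7) = 55/4; R(-5) = 195/4; R(-1/2) = 51/16; R(2) = 61.
So the minimum is R(-1/2) = 51/16.

51/16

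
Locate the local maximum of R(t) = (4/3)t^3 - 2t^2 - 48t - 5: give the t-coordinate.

Critical points: R'(t) = 4t^2 - 4t - 48 vanishes at t = -3, 4.
Since R''(t) = 8t - 4, we get R''(-3) = -28 < 0 ⇒ local maximum; R''(4) = 28 > 0 ⇒ local minimum.
The local maximum is R(-3) = 85.

-3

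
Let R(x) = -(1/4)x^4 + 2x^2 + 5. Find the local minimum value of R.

Critical points: R'(x) = -x^3 + 4x vanishes at x = -2, 0, 2.
Since R''(x) = -3x^2 + 4, we get R''(-2) = -8 < 0 ⇒ local maximum; R''(0) = 4 > 0 ⇒ local minimum; R''(2) = -8 < 0 ⇒ local maximum.
The local minimum is R(0) = 5.

5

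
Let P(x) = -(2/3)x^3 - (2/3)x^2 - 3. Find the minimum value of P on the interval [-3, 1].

P'(x) = -2x^2 - (4/3)x, which vanishes at x = -2/3 and x = 0.
Compare values at every candidate in [-3, 1]: P(-3) = 9,  P(-2/3) = -251/81,  P(0) = -3,  P(1) = -13/3.
So the minimum is P(1) = -13/3.

-13/3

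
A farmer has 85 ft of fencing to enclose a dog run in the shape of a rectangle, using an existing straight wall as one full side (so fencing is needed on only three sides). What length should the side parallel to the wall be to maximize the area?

Let the sides perpendicular to the wall have length x and the parallel side y, so 2x + y = 85 and the area is A = xy = x(85 − 2x).
A'(x) = 85 − 4x = 0 gives x = 85/4, and A''(x) = −4 < 0 confirms a maximum.
Then y = 85 − 2·85/4 = 85/2 and A = 7225/8.

85/2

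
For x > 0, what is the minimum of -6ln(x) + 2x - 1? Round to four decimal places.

g'(x) = -6/x + 2 = 0 gives x = 3.
g''(x) = 6/x², which is positive for x > 0, so this is a local minimum.
g(3) = -6·ln(3) + 6 - 1 ≈ -1.5917.

-1.5917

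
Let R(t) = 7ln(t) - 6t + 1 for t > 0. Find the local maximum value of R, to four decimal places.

R'(t) = 7/t − 6 = 0 gives t = 7/6.
R''(t) = -7/t², which is negative for t > 0, so this is a local maximum.
R(7/6) = 7·ln(7/6) - 7 + 1 ≈ -4.9209.

-4.9209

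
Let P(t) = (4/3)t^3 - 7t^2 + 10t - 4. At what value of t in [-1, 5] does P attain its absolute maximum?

5

Differentiating, P'(t) = 4t^2 - 14t + 10; which vanishes at t = 1 and t = 5/2.
Candidates: P(-1) = -67/3,  P(1) = 1/3,  P(5/2) = -23/12,  P(5) = 113/3.
So the maximum is P(5) = 113/3.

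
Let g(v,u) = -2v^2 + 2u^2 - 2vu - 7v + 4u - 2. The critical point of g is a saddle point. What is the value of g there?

∂g/∂v = -4v - 2u - 7 = 0 and ∂g/∂u = -2v + 4u + 4 = 0, so (v, u) = (-1, -3/2).
The Hessian has g_{vv} = -4, g_{uu} = 4, g_{vu} = -2, giving D = -20 < 0, so the point is a saddle point.
g(-1, -3/2) = -3/2.

-3/2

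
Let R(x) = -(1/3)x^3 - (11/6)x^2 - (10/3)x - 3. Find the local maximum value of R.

R'(x) = -x^2 - (11/3)x - 10/3. Setting R'(x) = 0 gives x ∈ {-2, -5/3}.
Since R''(x) = -2x - 11/3, we get R''(-2) = 1/3 > 0 ⇒ local minimum; R''(-5/3) = -1/3 < 0 ⇒ local maximum.
So the local maximum value is R(-5/3) = -161/162.

-161/162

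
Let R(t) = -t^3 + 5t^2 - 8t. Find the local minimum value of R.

Critical points: R'(t) = -3t^2 + 10t - 8 vanishes at t = 4/3, 2.
Second-derivative test with R''(t) = -6t + 10: R''(4/3) = 2 > 0 ⇒ local minimum; R''(2) = -2 < 0 ⇒ local maximum.
So the local minimum value is R(4/3) = -112/27.

-112/27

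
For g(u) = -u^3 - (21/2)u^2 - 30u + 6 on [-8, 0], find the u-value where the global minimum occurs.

g'(u) = -3u^2 - 21u - 30, which vanishes at u = -5 and u = -2.
Compare values at every candidate in [-8, 0]: g(-8) = 86; g(-5) = 37/2; g(-2) = 32; g(0) = 6.
The minimum over the interval is 6, attained at u = 0.

0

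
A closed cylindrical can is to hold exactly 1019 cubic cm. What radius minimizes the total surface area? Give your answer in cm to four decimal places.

With radius r and height h, πr²h = 1019 so h = 1019/(πr²), and S(r) = 2πr² + 2πrh = 2πr² + 2·1019/r.
S'(r) = 4πr − 2·1019/r² = 0 ⇒ r³ = 1019/(2π), so r ≈ 5.4534 and h = 2r ≈ 10.9067.
S''(r) = 4π + 4·1019/r³ > 0, so this is the minimum; S ≈ 560.5711.

5.4534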